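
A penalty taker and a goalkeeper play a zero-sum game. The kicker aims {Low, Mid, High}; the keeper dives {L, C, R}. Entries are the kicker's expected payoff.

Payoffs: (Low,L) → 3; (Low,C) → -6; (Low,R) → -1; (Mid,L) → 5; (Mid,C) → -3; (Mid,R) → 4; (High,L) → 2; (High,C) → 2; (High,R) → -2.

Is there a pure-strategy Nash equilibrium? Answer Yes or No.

Row minima: Low → -6, Mid → -3, High → -2; maximin = -2.
Column maxima: L → 5, C → 2, R → 4; minimax = 2.
-2 ≠ 2, so no pure-strategy equilibrium exists.

No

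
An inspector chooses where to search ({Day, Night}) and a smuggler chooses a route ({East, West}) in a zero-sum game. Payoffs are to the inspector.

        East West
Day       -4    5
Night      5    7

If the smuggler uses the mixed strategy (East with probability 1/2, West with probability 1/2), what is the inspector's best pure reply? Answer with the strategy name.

Night

Expected payoff of Day: (1/2)·(-4) + (1/2)·5 = 1/2.
Expected payoff of Night: (1/2)·5 + (1/2)·7 = 6.
The largest is 6, so the inspector's best response is Night.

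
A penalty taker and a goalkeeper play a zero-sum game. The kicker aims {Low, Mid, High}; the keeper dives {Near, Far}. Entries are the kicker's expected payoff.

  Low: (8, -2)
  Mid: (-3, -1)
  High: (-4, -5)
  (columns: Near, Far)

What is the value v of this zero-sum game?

Row minima: Low → -2, Mid → -3, High → -5; maximin = -2.
Column maxima: Near → 8, Far → -1; minimax = -1.
-2 ≠ -1, so there is no saddle point; optimal play is mixed.
High is strictly dominated by Low, so the kicker never plays it.
On the remaining 2×2 (Low, Mid vs Near, Far):
Let the kicker play Low with probability p. Expected payoff against Near: 8p + (-3)(1−p) = 11p − 3; against Far: (-2)p + (-1)(1−p) = −p − 1.
Setting these equal: 11p − 3 = −p − 1 ⇒ 12p = 2 ⇒ p = 1/6, and the value is (11)·(1/6) − 3 = -7/6.
For the keeper: with q = P(Near), equating Low's and Mid's payoffs gives 10q − 2 = −2q − 1 ⇒ q = 1/12.

-7/6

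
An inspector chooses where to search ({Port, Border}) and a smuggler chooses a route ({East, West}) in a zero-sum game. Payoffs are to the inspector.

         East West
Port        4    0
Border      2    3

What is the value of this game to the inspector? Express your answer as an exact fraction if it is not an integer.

Row minima: Port → 0, Border → 2; maximin = 2.
Column maxima: East → 4, West → 3; minimax = 3.
2 ≠ 3, so there is no saddle point; optimal play is mixed.
Let the inspector play Port with probability p. Expected payoff against East: 4p + 2(1−p) = 2p + 2; against West: 0p + 3(1−p) = −3p + 3.
Setting these equal: 2p + 2 = −3p + 3 ⇒ 5p = 1 ⇒ p = 1/5, and the value is (2)·(1/5) + 2 = 12/5.
For the smuggler: with q = P(East), equating Port's and Border's payoffs gives 4q = −q + 3 ⇒ q = 3/5.

12/5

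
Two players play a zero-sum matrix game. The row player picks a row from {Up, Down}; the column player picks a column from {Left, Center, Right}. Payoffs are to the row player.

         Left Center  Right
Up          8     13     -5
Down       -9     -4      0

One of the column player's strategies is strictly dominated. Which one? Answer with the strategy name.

Center

Left holds the row player's payoff strictly below Center in every row: 8 < 13, -9 < -4.
So Center is strictly dominated for the column player.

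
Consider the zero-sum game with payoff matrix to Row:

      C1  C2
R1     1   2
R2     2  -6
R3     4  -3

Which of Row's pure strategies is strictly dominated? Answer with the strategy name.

R2

R3 gives a strictly higher payoff than R2 against every column: 4 > 2, -3 > -6.
So R2 is strictly dominated and Row never plays it.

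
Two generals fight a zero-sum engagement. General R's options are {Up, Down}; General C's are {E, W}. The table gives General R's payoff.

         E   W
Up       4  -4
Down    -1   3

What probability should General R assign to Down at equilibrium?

Row minima: Up → -4, Down → -1; maximin = -1.
Column maxima: E → 4, W → 3; minimax = 3.
-1 ≠ 3, so there is no saddle point; optimal play is mixed.
Let General R play Up with probability p. Expected payoff against E: 4p + (-1)(1−p) = 5p − 1; against W: (-4)p + 3(1−p) = −7p + 3.
Setting these equal: 5p − 1 = −7p + 3 ⇒ 12p = 4 ⇒ p = 1/3, and the value is (5)·(1/3) − 1 = 2/3.
For General C: with q = P(E), equating Up's and Down's payoffs gives 8q − 4 = −4q + 3 ⇒ q = 7/12.

2/3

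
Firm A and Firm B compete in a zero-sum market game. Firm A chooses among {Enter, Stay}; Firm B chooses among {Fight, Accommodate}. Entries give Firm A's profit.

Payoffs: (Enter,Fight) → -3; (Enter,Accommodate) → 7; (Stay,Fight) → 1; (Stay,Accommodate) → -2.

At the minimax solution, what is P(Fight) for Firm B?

Row minima: Enter → -3, Stay → -2; maximin = -2.
Column maxima: Fight → 1, Accommodate → 7; minimax = 1.
-2 ≠ 1, so there is no saddle point; optimal play is mixed.
Let Firm A play Enter with probability p. Expected payoff against Fight: (-3)p + 1(1−p) = −4p + 1; against Accommodate: 7p + (-2)(1−p) = 9p − 2.
Setting these equal: −4p + 1 = 9p − 2 ⇒ −13p = -3 ⇒ p = 3/13, and the value is (-4)·(3/13) + 1 = 1/13.
For Firm B: with q = P(Fight), equating Enter's and Stay's payoffs gives −10q + 7 = 3q − 2 ⇒ q = 9/13.

9/13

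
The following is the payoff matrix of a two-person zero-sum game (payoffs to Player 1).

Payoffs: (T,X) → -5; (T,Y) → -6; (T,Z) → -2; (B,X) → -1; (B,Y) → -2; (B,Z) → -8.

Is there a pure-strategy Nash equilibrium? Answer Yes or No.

Row minima: T → -6, B → -8; maximin = -6.
Column maxima: X → -1, Y → -2, Z → -2; minimax = -2.
-6 ≠ -2, so no pure-strategy equilibrium exists.

No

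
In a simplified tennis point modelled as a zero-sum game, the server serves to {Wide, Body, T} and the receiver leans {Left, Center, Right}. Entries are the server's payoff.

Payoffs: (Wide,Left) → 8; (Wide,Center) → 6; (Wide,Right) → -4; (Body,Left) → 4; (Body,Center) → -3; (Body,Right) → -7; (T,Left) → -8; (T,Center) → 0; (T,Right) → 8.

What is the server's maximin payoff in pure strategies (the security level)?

-4

Row minima: Wide → -4, Body → -7, T → -8.
The best of these is -4.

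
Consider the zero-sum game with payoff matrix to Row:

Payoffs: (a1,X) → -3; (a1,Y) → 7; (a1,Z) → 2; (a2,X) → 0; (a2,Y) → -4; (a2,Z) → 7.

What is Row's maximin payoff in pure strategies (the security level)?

-3

Row minima: a1 → -3, a2 → -4.
The best of these is -3.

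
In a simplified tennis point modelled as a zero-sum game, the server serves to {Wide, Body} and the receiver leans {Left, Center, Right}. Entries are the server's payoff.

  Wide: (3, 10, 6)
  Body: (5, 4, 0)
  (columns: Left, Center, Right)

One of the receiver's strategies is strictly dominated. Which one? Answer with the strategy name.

Right holds the server's payoff strictly below Center in every row: 6 < 10, 0 < 4.
So Center is strictly dominated for the receiver.

Center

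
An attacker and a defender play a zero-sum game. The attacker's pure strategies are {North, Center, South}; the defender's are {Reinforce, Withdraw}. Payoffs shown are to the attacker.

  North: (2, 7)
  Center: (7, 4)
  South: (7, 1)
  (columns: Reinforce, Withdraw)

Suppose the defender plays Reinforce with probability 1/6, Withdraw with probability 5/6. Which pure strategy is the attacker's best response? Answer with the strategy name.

Expected payoff of North: (1/6)·2 + (5/6)·7 = 37/6.
Expected payoff of Center: (1/6)·7 + (5/6)·4 = 9/2.
Expected payoff of South: (1/6)·7 + (5/6)·1 = 2.
The largest is 37/6, so the attacker's best response is North.

North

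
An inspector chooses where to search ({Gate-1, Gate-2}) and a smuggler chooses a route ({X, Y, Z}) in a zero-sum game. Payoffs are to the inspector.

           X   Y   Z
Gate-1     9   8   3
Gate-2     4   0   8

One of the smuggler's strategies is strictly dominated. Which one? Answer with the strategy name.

X

Y holds the inspector's payoff strictly below X in every row: 8 < 9, 0 < 4.
So X is strictly dominated for the smuggler.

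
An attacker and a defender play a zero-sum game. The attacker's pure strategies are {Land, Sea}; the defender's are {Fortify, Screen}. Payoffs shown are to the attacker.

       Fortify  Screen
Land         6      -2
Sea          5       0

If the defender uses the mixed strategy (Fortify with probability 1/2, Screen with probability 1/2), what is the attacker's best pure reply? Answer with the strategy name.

Expected payoff of Land: (1/2)·6 + (1/2)·(-2) = 2.
Expected payoff of Sea: (1/2)·5 + (1/2)·0 = 5/2.
The largest is 5/2, so the attacker's best response is Sea.

Sea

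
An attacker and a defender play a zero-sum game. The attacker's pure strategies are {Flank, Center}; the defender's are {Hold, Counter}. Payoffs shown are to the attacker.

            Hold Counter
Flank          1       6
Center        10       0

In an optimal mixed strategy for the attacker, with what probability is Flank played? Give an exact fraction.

2/3

Row minima: Flank → 1, Center → 0; maximin = 1.
Column maxima: Hold → 10, Counter → 6; minimax = 6.
1 ≠ 6, so there is no saddle point; optimal play is mixed.
Let the attacker play Flank with probability p. Expected payoff against Hold: 1p + 10(1−p) = −9p + 10; against Counter: 6p + 0(1−p) = 6p.
Setting these equal: −9p + 10 = 6p ⇒ −15p = -10 ⇒ p = 2/3, and the value is (-9)·(2/3) + 10 = 4.
For the defender: with q = P(Hold), equating Flank's and Center's payoffs gives −5q + 6 = 10q ⇒ q = 2/5.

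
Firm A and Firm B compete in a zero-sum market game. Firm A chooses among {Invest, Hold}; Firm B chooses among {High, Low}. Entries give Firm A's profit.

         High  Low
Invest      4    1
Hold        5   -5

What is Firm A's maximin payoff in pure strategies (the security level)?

1

Row minima: Invest → 1, Hold → -5.
The best of these is 1.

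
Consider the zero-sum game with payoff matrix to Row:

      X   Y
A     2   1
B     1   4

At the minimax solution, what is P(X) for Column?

Row minima: A → 1, B → 1; maximin = 1.
Column maxima: X → 2, Y → 4; minimax = 2.
1 ≠ 2, so there is no saddle point; optimal play is mixed.
Let Row play A with probability p. Expected payoff against X: 2p + 1(1−p) = p + 1; against Y: 1p + 4(1−p) = −3p + 4.
Setting these equal: p + 1 = −3p + 4 ⇒ 4p = 3 ⇒ p = 3/4, and the value is (1)·(3/4) + 1 = 7/4.
For Column: with q = P(X), equating A's and B's payoffs gives q + 1 = −3q + 4 ⇒ q = 3/4.

3/4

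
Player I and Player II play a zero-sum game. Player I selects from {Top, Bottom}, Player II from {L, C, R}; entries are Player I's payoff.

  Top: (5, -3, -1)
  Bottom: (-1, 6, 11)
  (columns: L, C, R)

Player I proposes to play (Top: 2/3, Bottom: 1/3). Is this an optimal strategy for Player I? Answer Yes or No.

Against L this mix gives (2/3)·5 + (1/3)·(-1) = 3.
Against C this mix gives (2/3)·(-3) + (1/3)·6 = 0.
Against R this mix gives (2/3)·(-1) + (1/3)·11 = 3.
Player II will play C, holding Player I to 0. Shifting weight toward the row that does better against C would raise this floor (the equalizing mix achieves 9/5 against both C and L), so the proposed strategy is not optimal.

No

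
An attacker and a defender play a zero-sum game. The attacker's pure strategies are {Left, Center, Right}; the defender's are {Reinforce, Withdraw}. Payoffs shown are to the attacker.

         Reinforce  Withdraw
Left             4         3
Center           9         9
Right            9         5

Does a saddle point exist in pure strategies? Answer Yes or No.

Row minima: Left → 3, Center → 9, Right → 5; maximin = 9.
Column maxima: Reinforce → 9, Withdraw → 9; minimax = 9.
maximin = minimax = 9, so a saddle point exists.

Yes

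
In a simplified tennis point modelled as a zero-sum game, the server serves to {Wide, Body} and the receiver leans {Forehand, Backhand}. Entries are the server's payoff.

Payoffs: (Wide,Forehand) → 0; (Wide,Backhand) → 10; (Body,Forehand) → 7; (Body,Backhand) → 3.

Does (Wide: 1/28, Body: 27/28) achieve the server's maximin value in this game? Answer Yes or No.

Against Forehand this mix gives (1/28)·0 + (27/28)·7 = 27/4.
Against Backhand this mix gives (1/28)·10 + (27/28)·3 = 13/4.
The receiver will play Backhand, holding the server to 13/4. Shifting weight toward the row that does better against Backhand would raise this floor (the equalizing mix achieves 5 against both Backhand and Forehand), so the proposed strategy is not optimal.

No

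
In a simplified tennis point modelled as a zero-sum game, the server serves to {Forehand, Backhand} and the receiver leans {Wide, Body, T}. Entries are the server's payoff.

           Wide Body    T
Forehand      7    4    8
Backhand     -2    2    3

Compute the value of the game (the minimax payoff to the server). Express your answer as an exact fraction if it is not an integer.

Row minima: Forehand → 4, Backhand → -2; maximin = 4.
Column maxima: Wide → 7, Body → 4, T → 8; minimax = 4.
Since maximin = minimax = 4, there is a saddle point and the value is 4.

4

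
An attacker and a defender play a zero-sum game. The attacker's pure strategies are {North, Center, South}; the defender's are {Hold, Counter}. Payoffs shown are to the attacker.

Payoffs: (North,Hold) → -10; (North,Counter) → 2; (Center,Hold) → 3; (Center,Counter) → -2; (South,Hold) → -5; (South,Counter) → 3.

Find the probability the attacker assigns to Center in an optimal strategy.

8/13

Row minima: North → -10, Center → -2, South → -5; maximin = -2.
Column maxima: Hold → 3, Counter → 3; minimax = 3.
-2 ≠ 3, so there is no saddle point; optimal play is mixed.
North is strictly dominated by South, so the attacker never plays it.
On the remaining 2×2 (Center, South vs Hold, Counter):
Let the attacker play Center with probability p. Expected payoff against Hold: 3p + (-5)(1−p) = 8p − 5; against Counter: (-2)p + 3(1−p) = −5p + 3.
Setting these equal: 8p − 5 = −5p + 3 ⇒ 13p = 8 ⇒ p = 8/13, and the value is (8)·(8/13) − 5 = -1/13.
For the defender: with q = P(Hold), equating Center's and South's payoffs gives 5q − 2 = −8q + 3 ⇒ q = 5/13.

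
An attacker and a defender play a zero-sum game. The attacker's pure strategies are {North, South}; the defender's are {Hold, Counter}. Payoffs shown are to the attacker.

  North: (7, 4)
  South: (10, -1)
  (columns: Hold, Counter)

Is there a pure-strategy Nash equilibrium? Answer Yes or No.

Yes

Row minima: North → 4, South → -1; maximin = 4.
Column maxima: Hold → 10, Counter → 4; minimax = 4.
maximin = minimax = 4, so a saddle point exists.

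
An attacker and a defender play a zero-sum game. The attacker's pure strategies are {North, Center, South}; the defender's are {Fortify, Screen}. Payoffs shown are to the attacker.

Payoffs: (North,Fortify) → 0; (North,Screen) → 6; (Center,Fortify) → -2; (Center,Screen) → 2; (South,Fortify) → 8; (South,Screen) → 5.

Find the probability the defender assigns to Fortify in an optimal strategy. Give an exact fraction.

Row minima: North → 0, Center → -2, South → 5; maximin = 5.
Column maxima: Fortify → 8, Screen → 6; minimax = 6.
5 ≠ 6, so there is no saddle point; optimal play is mixed.
Center is strictly dominated by North, so the attacker never plays it.
On the remaining 2×2 (North, South vs Fortify, Screen):
Let the attacker play North with probability p. Expected payoff against Fortify: 0p + 8(1−p) = −8p + 8; against Screen: 6p + 5(1−p) = p + 5.
Setting these equal: −8p + 8 = p + 5 ⇒ −9p = -3 ⇒ p = 1/3, and the value is (-8)·(1/3) + 8 = 16/3.
For the defender: with q = P(Fortify), equating North's and South's payoffs gives −6q + 6 = 3q + 5 ⇒ q = 1/9.

1/9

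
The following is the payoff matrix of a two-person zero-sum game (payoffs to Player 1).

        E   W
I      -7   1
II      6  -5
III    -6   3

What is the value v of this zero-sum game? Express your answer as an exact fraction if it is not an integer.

-3/5

Row minima: I → -7, II → -5, III → -6; maximin = -5.
Column maxima: E → 6, W → 3; minimax = 3.
-5 ≠ 3, so there is no saddle point; optimal play is mixed.
I is strictly dominated by III, so Player 1 never plays it.
On the remaining 2×2 (II, III vs E, W):
Let Player 1 play II with probability p. Expected payoff against E: 6p + (-6)(1−p) = 12p − 6; against W: (-5)p + 3(1−p) = −8p + 3.
Setting these equal: 12p − 6 = −8p + 3 ⇒ 20p = 9 ⇒ p = 9/20, and the value is (12)·(9/20) − 6 = -3/5.
For Player 2: with q = P(E), equating II's and III's payoffs gives 11q − 5 = −9q + 3 ⇒ q = 2/5.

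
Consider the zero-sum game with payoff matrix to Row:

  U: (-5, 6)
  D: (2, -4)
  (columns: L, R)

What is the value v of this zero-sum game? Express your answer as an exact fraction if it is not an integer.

Row minima: U → -5, D → -4; maximin = -4.
Column maxima: L → 2, R → 6; minimax = 2.
-4 ≠ 2, so there is no saddle point; optimal play is mixed.
Let Row play U with probability p. Expected payoff against L: (-5)p + 2(1−p) = −7p + 2; against R: 6p + (-4)(1−p) = 10p − 4.
Setting these equal: −7p + 2 = 10p − 4 ⇒ −17p = -6 ⇒ p = 6/17, and the value is (-7)·(6/17) + 2 = -8/17.
For Column: with q = P(L), equating U's and D's payoffs gives −11q + 6 = 6q − 4 ⇒ q = 10/17.

-8/17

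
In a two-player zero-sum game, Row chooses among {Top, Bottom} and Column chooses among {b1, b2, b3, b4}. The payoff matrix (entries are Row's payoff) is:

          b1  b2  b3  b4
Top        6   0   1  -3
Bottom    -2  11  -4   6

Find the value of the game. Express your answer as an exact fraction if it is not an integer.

Row minima: Top → -3, Bottom → -4; maximin = -3.
Column maxima: b1 → 6, b2 → 11, b3 → 1, b4 → 6; minimax = 1.
-3 ≠ 1, so there is no saddle point; optimal play is mixed.
b1 is strictly dominated by b3 (it gives Row strictly more in every row), so Column never plays it.
b2 is strictly dominated by b4 (it gives Row strictly more in every row), so Column never plays it.
On the remaining 2×2 (Top, Bottom vs b3, b4):
Let Row play Top with probability p. Expected payoff against b3: 1p + (-4)(1−p) = 5p − 4; against b4: (-3)p + 6(1−p) = −9p + 6.
Setting these equal: 5p − 4 = −9p + 6 ⇒ 14p = 10 ⇒ p = 5/7, and the value is (5)·(5/7) − 4 = -3/7.
For Column: with q = P(b3), equating Top's and Bottom's payoffs gives 4q − 3 = −10q + 6 ⇒ q = 9/14.

-3/7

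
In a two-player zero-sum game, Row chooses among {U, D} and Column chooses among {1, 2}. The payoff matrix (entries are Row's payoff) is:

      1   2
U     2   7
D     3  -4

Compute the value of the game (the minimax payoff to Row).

29/12

Row minima: U → 2, D → -4; maximin = 2.
Column maxima: 1 → 3, 2 → 7; minimax = 3.
2 ≠ 3, so there is no saddle point; optimal play is mixed.
Let Row play U with probability p. Expected payoff against 1: 2p + 3(1−p) = −p + 3; against 2: 7p + (-4)(1−p) = 11p − 4.
Setting these equal: −p + 3 = 11p − 4 ⇒ −12p = -7 ⇒ p = 7/12, and the value is (-1)·(7/12) + 3 = 29/12.
For Column: with q = P(1), equating U's and D's payoffs gives −5q + 7 = 7q − 4 ⇒ q = 11/12.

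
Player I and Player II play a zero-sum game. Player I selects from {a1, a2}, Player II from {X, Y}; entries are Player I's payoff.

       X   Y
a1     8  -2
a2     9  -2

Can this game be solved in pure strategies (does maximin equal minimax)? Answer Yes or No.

Yes

Row minima: a1 → -2, a2 → -2; maximin = -2.
Column maxima: X → 9, Y → -2; minimax = -2.
maximin = minimax = -2, so a saddle point exists.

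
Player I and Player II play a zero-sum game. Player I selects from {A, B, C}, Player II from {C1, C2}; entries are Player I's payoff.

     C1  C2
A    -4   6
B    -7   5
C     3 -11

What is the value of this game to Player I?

-13/12

Row minima: A → -4, B → -7, C → -11; maximin = -4.
Column maxima: C1 → 3, C2 → 6; minimax = 3.
-4 ≠ 3, so there is no saddle point; optimal play is mixed.
B is strictly dominated by A, so Player I never plays it.
On the remaining 2×2 (A, C vs C1, C2):
Let Player I play A with probability p. Expected payoff against C1: (-4)p + 3(1−p) = −7p + 3; against C2: 6p + (-11)(1−p) = 17p − 11.
Setting these equal: −7p + 3 = 17p − 11 ⇒ −24p = -14 ⇒ p = 7/12, and the value is (-7)·(7/12) + 3 = -13/12.
For Player II: with q = P(C1), equating A's and C's payoffs gives −10q + 6 = 14q − 11 ⇒ q = 17/24.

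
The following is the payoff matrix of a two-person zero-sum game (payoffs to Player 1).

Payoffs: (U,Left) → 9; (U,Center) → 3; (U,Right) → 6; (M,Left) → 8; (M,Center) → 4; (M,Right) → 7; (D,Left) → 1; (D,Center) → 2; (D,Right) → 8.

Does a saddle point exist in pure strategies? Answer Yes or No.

Yes

Row minima: U → 3, M → 4, D → 1; maximin = 4.
Column maxima: Left → 9, Center → 4, Right → 8; minimax = 4.
maximin = minimax = 4, so a saddle point exists.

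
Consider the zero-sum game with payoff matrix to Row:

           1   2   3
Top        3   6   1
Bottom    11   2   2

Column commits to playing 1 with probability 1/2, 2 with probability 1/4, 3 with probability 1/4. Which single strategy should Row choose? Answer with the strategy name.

Expected payoff of Top: (1/2)·3 + (1/4)·6 + (1/4)·1 = 13/4.
Expected payoff of Bottom: (1/2)·11 + (1/4)·2 + (1/4)·2 = 13/2.
The largest is 13/2, so Row's best response is Bottom.

Bottom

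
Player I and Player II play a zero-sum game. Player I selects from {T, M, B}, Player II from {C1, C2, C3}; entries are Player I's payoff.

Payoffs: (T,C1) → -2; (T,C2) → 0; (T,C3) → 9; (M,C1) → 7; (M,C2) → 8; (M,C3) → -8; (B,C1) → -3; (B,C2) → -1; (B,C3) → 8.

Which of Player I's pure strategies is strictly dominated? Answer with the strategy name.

T gives a strictly higher payoff than B against every column: -2 > -3, 0 > -1, 9 > 8.
So B is strictly dominated and Player I never plays it.

B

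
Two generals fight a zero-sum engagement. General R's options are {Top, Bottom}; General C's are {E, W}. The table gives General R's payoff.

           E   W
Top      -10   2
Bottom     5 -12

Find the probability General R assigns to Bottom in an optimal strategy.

12/29

Row minima: Top → -10, Bottom → -12; maximin = -10.
Column maxima: E → 5, W → 2; minimax = 2.
-10 ≠ 2, so there is no saddle point; optimal play is mixed.
Let General R play Top with probability p. Expected payoff against E: (-10)p + 5(1−p) = −15p + 5; against W: 2p + (-12)(1−p) = 14p − 12.
Setting these equal: −15p + 5 = 14p − 12 ⇒ −29p = -17 ⇒ p = 17/29, and the value is (-15)·(17/29) + 5 = -110/29.
For General C: with q = P(E), equating Top's and Bottom's payoffs gives −12q + 2 = 17q − 12 ⇒ q = 14/29.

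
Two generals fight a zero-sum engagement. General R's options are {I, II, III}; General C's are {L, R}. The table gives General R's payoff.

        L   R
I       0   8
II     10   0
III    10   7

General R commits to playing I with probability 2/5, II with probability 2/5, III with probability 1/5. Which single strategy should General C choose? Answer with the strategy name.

If General C plays L, General R's expected payoff is (2/5)·0 + (2/5)·10 + (1/5)·10 = 6.
If General C plays R, General R's expected payoff is (2/5)·8 + (2/5)·0 + (1/5)·7 = 23/5.
General C minimizes General R's payoff; the smallest is 23/5, so the best response is R.

R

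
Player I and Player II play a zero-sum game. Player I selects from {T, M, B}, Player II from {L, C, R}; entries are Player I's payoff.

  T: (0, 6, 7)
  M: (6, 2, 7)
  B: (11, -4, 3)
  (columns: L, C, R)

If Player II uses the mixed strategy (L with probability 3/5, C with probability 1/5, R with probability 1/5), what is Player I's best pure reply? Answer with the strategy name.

B

Expected payoff of T: (3/5)·0 + (1/5)·6 + (1/5)·7 = 13/5.
Expected payoff of M: (3/5)·6 + (1/5)·2 + (1/5)·7 = 27/5.
Expected payoff of B: (3/5)·11 + (1/5)·(-4) + (1/5)·3 = 32/5.
The largest is 32/5, so Player I's best response is B.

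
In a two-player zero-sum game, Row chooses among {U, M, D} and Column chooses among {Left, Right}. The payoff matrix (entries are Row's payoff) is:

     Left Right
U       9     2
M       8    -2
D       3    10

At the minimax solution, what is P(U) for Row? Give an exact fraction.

1/2

Row minima: U → 2, M → -2, D → 3; maximin = 3.
Column maxima: Left → 9, Right → 10; minimax = 9.
3 ≠ 9, so there is no saddle point; optimal play is mixed.
M is strictly dominated by U, so Row never plays it.
On the remaining 2×2 (U, D vs Left, Right):
Let Row play U with probability p. Expected payoff against Left: 9p + 3(1−p) = 6p + 3; against Right: 2p + 10(1−p) = −8p + 10.
Setting these equal: 6p + 3 = −8p + 10 ⇒ 14p = 7 ⇒ p = 1/2, and the value is (6)·(1/2) + 3 = 6.
For Column: with q = P(Left), equating U's and D's payoffs gives 7q + 2 = −7q + 10 ⇒ q = 4/7.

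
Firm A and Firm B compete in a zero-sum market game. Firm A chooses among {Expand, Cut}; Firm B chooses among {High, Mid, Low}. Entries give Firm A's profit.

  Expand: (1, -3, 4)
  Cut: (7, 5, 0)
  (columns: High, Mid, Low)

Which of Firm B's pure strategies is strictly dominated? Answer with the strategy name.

Mid holds Firm A's payoff strictly below High in every row: -3 < 1, 5 < 7.
So High is strictly dominated for Firm B.

High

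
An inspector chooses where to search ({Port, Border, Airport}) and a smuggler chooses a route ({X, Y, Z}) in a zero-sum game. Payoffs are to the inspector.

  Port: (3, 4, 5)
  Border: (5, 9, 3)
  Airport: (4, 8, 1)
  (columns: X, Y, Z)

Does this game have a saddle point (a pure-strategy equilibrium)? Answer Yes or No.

Row minima: Port → 3, Border → 3, Airport → 1; maximin = 3.
Column maxima: X → 5, Y → 9, Z → 5; minimax = 5.
3 ≠ 5, so no pure-strategy equilibrium exists.

No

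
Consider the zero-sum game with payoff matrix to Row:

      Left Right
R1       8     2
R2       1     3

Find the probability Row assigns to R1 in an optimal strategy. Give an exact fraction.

Row minima: R1 → 2, R2 → 1; maximin = 2.
Column maxima: Left → 8, Right → 3; minimax = 3.
2 ≠ 3, so there is no saddle point; optimal play is mixed.
Let Row play R1 with probability p. Expected payoff against Left: 8p + 1(1−p) = 7p + 1; against Right: 2p + 3(1−p) = −p + 3.
Setting these equal: 7p + 1 = −p + 3 ⇒ 8p = 2 ⇒ p = 1/4, and the value is (7)·(1/4) + 1 = 11/4.
For Column: with q = P(Left), equating R1's and R2's payoffs gives 6q + 2 = −2q + 3 ⇒ q = 1/8.

1/4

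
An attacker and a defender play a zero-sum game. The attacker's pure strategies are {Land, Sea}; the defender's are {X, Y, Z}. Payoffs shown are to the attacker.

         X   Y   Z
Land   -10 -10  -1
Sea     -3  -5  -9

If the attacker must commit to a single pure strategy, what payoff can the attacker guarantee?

-9

Row minima: Land → -10, Sea → -9.
The best of these is -9.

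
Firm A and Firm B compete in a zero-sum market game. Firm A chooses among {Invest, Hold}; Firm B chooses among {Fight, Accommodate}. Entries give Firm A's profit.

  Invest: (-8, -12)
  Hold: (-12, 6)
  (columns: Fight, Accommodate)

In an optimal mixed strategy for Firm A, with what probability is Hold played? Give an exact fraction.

Row minima: Invest → -12, Hold → -12; maximin = -12.
Column maxima: Fight → -8, Accommodate → 6; minimax = -8.
-12 ≠ -8, so there is no saddle point; optimal play is mixed.
Let Firm A play Invest with probability p. Expected payoff against Fight: (-8)p + (-12)(1−p) = 4p − 12; against Accommodate: (-12)p + 6(1−p) = −18p + 6.
Setting these equal: 4p − 12 = −18p + 6 ⇒ 22p = 18 ⇒ p = 9/11, and the value is (4)·(9/11) − 12 = -96/11.
For Firm B: with q = P(Fight), equating Invest's and Hold's payoffs gives 4q − 12 = −18q + 6 ⇒ q = 9/11.

2/11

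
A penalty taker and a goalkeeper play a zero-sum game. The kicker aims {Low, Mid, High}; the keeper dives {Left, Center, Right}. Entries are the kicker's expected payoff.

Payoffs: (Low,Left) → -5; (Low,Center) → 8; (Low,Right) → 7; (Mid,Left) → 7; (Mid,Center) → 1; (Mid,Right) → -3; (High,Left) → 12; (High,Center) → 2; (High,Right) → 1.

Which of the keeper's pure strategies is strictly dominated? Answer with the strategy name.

Center

Right holds the kicker's payoff strictly below Center in every row: 7 < 8, -3 < 1, 1 < 2.
So Center is strictly dominated for the keeper.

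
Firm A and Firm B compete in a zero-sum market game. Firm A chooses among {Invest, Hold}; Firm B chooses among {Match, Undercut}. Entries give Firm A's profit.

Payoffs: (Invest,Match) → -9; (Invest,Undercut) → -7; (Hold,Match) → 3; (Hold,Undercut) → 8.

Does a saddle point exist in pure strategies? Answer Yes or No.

Yes

Row minima: Invest → -9, Hold → 3; maximin = 3.
Column maxima: Match → 3, Undercut → 8; minimax = 3.
maximin = minimax = 3, so a saddle point exists.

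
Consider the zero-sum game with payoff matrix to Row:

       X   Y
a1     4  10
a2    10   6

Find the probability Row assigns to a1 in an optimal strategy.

Row minima: a1 → 4, a2 → 6; maximin = 6.
Column maxima: X → 10, Y → 10; minimax = 10.
6 ≠ 10, so there is no saddle point; optimal play is mixed.
Let Row play a1 with probability p. Expected payoff against X: 4p + 10(1−p) = −6p + 10; against Y: 10p + 6(1−p) = 4p + 6.
Setting these equal: −6p + 10 = 4p + 6 ⇒ −10p = -4 ⇒ p = 2/5, and the value is (-6)·(2/5) + 10 = 38/5.
For Column: with q = P(X), equating a1's and a2's payoffs gives −6q + 10 = 4q + 6 ⇒ q = 2/5.

2/5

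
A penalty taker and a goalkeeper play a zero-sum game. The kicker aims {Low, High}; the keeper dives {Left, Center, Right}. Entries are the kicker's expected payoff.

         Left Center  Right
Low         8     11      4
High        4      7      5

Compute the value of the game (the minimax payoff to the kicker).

Row minima: Low → 4, High → 4; maximin = 4.
Column maxima: Left → 8, Center → 11, Right → 5; minimax = 5.
4 ≠ 5, so there is no saddle point; optimal play is mixed.
Center is strictly dominated by Left (it gives the kicker strictly more in every row), so the keeper never plays it.
On the remaining 2×2 (Low, High vs Left, Right):
Let the kicker play Low with probability p. Expected payoff against Left: 8p + 4(1−p) = 4p + 4; against Right: 4p + 5(1−p) = −p + 5.
Setting these equal: 4p + 4 = −p + 5 ⇒ 5p = 1 ⇒ p = 1/5, and the value is (4)·(1/5) + 4 = 24/5.
For the keeper: with q = P(Left), equating Low's and High's payoffs gives 4q + 4 = −q + 5 ⇒ q = 1/5.

24/5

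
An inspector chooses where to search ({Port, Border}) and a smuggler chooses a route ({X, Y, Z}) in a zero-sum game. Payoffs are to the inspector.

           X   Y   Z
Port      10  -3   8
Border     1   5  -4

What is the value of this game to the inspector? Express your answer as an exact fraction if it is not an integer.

7/5

Row minima: Port → -3, Border → -4; maximin = -3.
Column maxima: X → 10, Y → 5, Z → 8; minimax = 5.
-3 ≠ 5, so there is no saddle point; optimal play is mixed.
X is strictly dominated by Z (it gives the inspector strictly more in every row), so the smuggler never plays it.
On the remaining 2×2 (Port, Border vs Y, Z):
Let the inspector play Port with probability p. Expected payoff against Y: (-3)p + 5(1−p) = −8p + 5; against Z: 8p + (-4)(1−p) = 12p − 4.
Setting these equal: −8p + 5 = 12p − 4 ⇒ −20p = -9 ⇒ p = 9/20, and the value is (-8)·(9/20) + 5 = 7/5.
For the smuggler: with q = P(Y), equating Port's and Border's payoffs gives −11q + 8 = 9q − 4 ⇒ q = 3/5.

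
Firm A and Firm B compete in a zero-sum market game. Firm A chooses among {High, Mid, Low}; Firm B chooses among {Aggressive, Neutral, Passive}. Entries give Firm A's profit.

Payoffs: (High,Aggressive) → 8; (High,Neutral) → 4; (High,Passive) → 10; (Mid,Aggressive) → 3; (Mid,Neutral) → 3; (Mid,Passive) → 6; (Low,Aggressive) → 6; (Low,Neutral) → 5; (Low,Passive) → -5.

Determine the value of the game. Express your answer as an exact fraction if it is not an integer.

Row minima: High → 4, Mid → 3, Low → -5; maximin = 4.
Column maxima: Aggressive → 8, Neutral → 5, Passive → 10; minimax = 5.
4 ≠ 5, so there is no saddle point; optimal play is mixed.
Mid is strictly dominated by High, so Firm A never plays it.
With Mid eliminated, Aggressive is strictly dominated by Neutral (it gives Firm A strictly more in every remaining row), so Firm B never plays it.
On the remaining 2×2 (High, Low vs Neutral, Passive):
Let Firm A play High with probability p. Expected payoff against Neutral: 4p + 5(1−p) = −p + 5; against Passive: 10p + (-5)(1−p) = 15p − 5.
Setting these equal: −p + 5 = 15p − 5 ⇒ −16p = -10 ⇒ p = 5/8, and the value is (-1)·(5/8) + 5 = 35/8.
For Firm B: with q = P(Neutral), equating High's and Low's payoffs gives −6q + 10 = 10q − 5 ⇒ q = 15/16.

35/8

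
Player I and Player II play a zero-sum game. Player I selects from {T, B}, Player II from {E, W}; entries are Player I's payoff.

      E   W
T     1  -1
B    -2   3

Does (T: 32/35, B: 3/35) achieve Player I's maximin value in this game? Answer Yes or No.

Against E this mix gives (32/35)·1 + (3/35)·(-2) = 26/35.
Against W this mix gives (32/35)·(-1) + (3/35)·3 = -23/35.
Player II will play W, holding Player I to -23/35. Shifting weight toward the row that does better against W would raise this floor (the equalizing mix achieves 1/7 against both W and E), so the proposed strategy is not optimal.

No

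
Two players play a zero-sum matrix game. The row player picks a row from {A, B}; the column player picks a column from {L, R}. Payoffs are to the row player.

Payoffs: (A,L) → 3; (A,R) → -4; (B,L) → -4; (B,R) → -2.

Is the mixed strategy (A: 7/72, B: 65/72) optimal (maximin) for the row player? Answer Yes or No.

No

Against L this mix gives (7/72)·3 + (65/72)·(-4) = -239/72.
Against R this mix gives (7/72)·(-4) + (65/72)·(-2) = -79/36.
The column player will play L, holding the row player to -239/72. Shifting weight toward the row that does better against L would raise this floor (the equalizing mix achieves -22/9 against both L and R), so the proposed strategy is not optimal.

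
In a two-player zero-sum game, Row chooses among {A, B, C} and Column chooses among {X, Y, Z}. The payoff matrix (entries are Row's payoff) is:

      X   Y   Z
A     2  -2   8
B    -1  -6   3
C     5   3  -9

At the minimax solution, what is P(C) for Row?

5/11

Row minima: A → -2, B → -6, C → -9; maximin = -2.
Column maxima: X → 5, Y → 3, Z → 8; minimax = 3.
-2 ≠ 3, so there is no saddle point; optimal play is mixed.
B is strictly dominated by A, so Row never plays it.
X is strictly dominated by Y (it gives Row strictly more in every row), so Column never plays it.
On the remaining 2×2 (A, C vs Y, Z):
Let Row play A with probability p. Expected payoff against Y: (-2)p + 3(1−p) = −5p + 3; against Z: 8p + (-9)(1−p) = 17p − 9.
Setting these equal: −5p + 3 = 17p − 9 ⇒ −22p = -12 ⇒ p = 6/11, and the value is (-5)·(6/11) + 3 = 3/11.
For Column: with q = P(Y), equating A's and C's payoffs gives −10q + 8 = 12q − 9 ⇒ q = 17/22.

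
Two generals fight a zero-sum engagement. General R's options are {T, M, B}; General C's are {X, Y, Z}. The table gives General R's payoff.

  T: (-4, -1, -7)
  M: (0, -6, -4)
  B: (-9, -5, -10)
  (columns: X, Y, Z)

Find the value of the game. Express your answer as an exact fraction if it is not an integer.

Row minima: T → -7, M → -6, B → -10; maximin = -6.
Column maxima: X → 0, Y → -1, Z → -4; minimax = -4.
-6 ≠ -4, so there is no saddle point; optimal play is mixed.
B is strictly dominated by T, so General R never plays it.
X is strictly dominated by Z (it gives General R strictly more in every row), so General C never plays it.
On the remaining 2×2 (T, M vs Y, Z):
Let General R play T with probability p. Expected payoff against Y: (-1)p + (-6)(1−p) = 5p − 6; against Z: (-7)p + (-4)(1−p) = −3p − 4.
Setting these equal: 5p − 6 = −3p − 4 ⇒ 8p = 2 ⇒ p = 1/4, and the value is (5)·(1/4) − 6 = -19/4.
For General C: with q = P(Y), equating T's and M's payoffs gives 6q − 7 = −2q − 4 ⇒ q = 3/8.

-19/4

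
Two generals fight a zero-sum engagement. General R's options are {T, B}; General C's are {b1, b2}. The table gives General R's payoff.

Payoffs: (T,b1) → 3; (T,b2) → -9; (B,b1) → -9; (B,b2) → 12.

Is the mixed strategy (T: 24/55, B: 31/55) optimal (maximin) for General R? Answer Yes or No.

Against b1 this mix gives (24/55)·3 + (31/55)·(-9) = -207/55.
Against b2 this mix gives (24/55)·(-9) + (31/55)·12 = 156/55.
General C will play b1, holding General R to -207/55. Shifting weight toward the row that does better against b1 would raise this floor (the equalizing mix achieves -15/11 against both b1 and b2), so the proposed strategy is not optimal.

No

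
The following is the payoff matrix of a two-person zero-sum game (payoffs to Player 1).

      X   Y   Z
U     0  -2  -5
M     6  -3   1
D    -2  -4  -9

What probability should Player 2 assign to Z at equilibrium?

1/7

Row minima: U → -5, M → -3, D → -9; maximin = -3.
Column maxima: X → 6, Y → -2, Z → 1; minimax = -2.
-3 ≠ -2, so there is no saddle point; optimal play is mixed.
D is strictly dominated by U, so Player 1 never plays it.
X is strictly dominated by Y (it gives Player 1 strictly more in every row), so Player 2 never plays it.
On the remaining 2×2 (U, M vs Y, Z):
Let Player 1 play U with probability p. Expected payoff against Y: (-2)p + (-3)(1−p) = p − 3; against Z: (-5)p + 1(1−p) = −6p + 1.
Setting these equal: p − 3 = −6p + 1 ⇒ 7p = 4 ⇒ p = 4/7, and the value is (1)·(4/7) − 3 = -17/7.
For Player 2: with q = P(Y), equating U's and M's payoffs gives 3q − 5 = −4q + 1 ⇒ q = 6/7.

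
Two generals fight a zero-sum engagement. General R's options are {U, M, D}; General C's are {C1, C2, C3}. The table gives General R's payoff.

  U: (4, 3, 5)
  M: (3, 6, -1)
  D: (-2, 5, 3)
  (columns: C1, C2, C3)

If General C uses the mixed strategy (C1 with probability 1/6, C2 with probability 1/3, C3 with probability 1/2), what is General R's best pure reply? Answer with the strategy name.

Expected payoff of U: (1/6)·4 + (1/3)·3 + (1/2)·5 = 25/6.
Expected payoff of M: (1/6)·3 + (1/3)·6 + (1/2)·(-1) = 2.
Expected payoff of D: (1/6)·(-2) + (1/3)·5 + (1/2)·3 = 17/6.
The largest is 25/6, so General R's best response is U.

U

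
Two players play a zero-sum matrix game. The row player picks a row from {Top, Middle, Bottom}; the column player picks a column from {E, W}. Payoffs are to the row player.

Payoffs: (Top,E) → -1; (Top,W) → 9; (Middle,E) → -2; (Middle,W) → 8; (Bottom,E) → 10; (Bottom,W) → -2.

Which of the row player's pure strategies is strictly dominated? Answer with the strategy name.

Middle

Top gives a strictly higher payoff than Middle against every column: -1 > -2, 9 > 8.
So Middle is strictly dominated and the row player never plays it.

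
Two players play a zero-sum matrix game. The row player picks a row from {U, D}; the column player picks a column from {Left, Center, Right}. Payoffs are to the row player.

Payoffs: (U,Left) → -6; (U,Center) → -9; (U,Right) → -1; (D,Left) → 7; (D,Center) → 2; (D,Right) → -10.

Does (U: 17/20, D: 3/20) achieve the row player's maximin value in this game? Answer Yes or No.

Against Left this mix gives (17/20)·(-6) + (3/20)·7 = -81/20.
Against Center this mix gives (17/20)·(-9) + (3/20)·2 = -147/20.
Against Right this mix gives (17/20)·(-1) + (3/20)·(-10) = -47/20.
The column player will play Center, holding the row player to -147/20. Shifting weight toward the row that does better against Center would raise this floor (the equalizing mix achieves -23/5 against both Center and Right), so the proposed strategy is not optimal.

No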